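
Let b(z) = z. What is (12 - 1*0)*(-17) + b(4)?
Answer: -200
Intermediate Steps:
(12 - 1*0)*(-17) + b(4) = (12 - 1*0)*(-17) + 4 = (12 + 0)*(-17) + 4 = 12*(-17) + 4 = -204 + 4 = -200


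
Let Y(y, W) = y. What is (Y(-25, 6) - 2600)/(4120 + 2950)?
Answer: -75/202 ≈ -0.37129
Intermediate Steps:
(Y(-25, 6) - 2600)/(4120 + 2950) = (-25 - 2600)/(4120 + 2950) = -2625/7070 = -2625*1/7070 = -75/202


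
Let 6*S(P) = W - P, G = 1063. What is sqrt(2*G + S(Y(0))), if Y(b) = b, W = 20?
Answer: 2*sqrt(4791)/3 ≈ 46.145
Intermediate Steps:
S(P) = 10/3 - P/6 (S(P) = (20 - P)/6 = 10/3 - P/6)
sqrt(2*G + S(Y(0))) = sqrt(2*1063 + (10/3 - 1/6*0)) = sqrt(2126 + (10/3 + 0)) = sqrt(2126 + 10/3) = sqrt(6388/3) = 2*sqrt(4791)/3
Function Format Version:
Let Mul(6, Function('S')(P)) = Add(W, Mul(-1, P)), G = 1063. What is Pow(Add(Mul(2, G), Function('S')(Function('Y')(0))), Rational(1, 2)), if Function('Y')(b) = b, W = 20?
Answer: Mul(Rational(2, 3), Pow(4791, Rational(1, 2))) ≈ 46.145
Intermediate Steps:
Function('S')(P) = Add(Rational(10, 3), Mul(Rational(-1, 6), P)) (Function('S')(P) = Mul(Rational(1, 6), Add(20, Mul(-1, P))) = Add(Rational(10, 3), Mul(Rational(-1, 6), P)))
Pow(Add(Mul(2, G), Function('S')(Function('Y')(0))), Rational(1, 2)) = Pow(Add(Mul(2, 1063), Add(Rational(10, 3), Mul(Rational(-1, 6), 0))), Rational(1, 2)) = Pow(Add(2126, Add(Rational(10, 3), 0)), Rational(1, 2)) = Pow(Add(2126, Rational(10, 3)), Rational(1, 2)) = Pow(Rational(6388, 3), Rational(1, 2)) = Mul(Rational(2, 3), Pow(4791, Rational(1, 2)))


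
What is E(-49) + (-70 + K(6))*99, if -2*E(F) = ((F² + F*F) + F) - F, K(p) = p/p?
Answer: -9232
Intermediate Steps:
K(p) = 1
E(F) = -F² (E(F) = -(((F² + F*F) + F) - F)/2 = -(((F² + F²) + F) - F)/2 = -((2*F² + F) - F)/2 = -((F + 2*F²) - F)/2 = -F²)
E(-49) + (-70 + K(6))*99 = -1*(-49)² + (-70 + 1)*99 = -1*2401 - 69*99 = -2401 - 6831 = -9232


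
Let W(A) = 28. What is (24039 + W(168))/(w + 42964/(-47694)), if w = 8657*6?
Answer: 573925749/1238639392 ≈ 0.46335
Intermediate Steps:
w = 51942
(24039 + W(168))/(w + 42964/(-47694)) = (24039 + 28)/(51942 + 42964/(-47694)) = 24067/(51942 + 42964*(-1/47694)) = 24067/(51942 - 21482/23847) = 24067/(1238639392/23847) = 24067*(23847/1238639392) = 573925749/1238639392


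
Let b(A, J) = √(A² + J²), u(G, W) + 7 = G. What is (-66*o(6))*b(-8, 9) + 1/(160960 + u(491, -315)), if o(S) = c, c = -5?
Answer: 1/161444 + 330*√145 ≈ 3973.7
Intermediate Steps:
o(S) = -5
u(G, W) = -7 + G
(-66*o(6))*b(-8, 9) + 1/(160960 + u(491, -315)) = (-66*(-5))*√((-8)² + 9²) + 1/(160960 + (-7 + 491)) = 330*√(64 + 81) + 1/(160960 + 484) = 330*√145 + 1/161444 = 1/161444 + 330*√145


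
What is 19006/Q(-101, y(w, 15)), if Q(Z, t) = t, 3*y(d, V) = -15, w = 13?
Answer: -19006/5 ≈ -3801.2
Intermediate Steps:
y(d, V) = -5 (y(d, V) = (⅓)*(-15) = -5)
19006/Q(-101, y(w, 15)) = 19006/(-5) = 19006*(-⅕) = -19006/5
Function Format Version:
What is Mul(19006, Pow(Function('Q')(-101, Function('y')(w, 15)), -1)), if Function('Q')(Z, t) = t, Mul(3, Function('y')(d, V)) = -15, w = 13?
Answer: Rational(-19006, 5) ≈ -3801.2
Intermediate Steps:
Function('y')(d, V) = -5 (Function('y')(d, V) = Mul(Rational(1, 3), -15) = -5)
Mul(19006, Pow(Function('Q')(-101, Function('y')(w, 15)), -1)) = Mul(19006, Pow(-5, -1)) = Mul(19006, Rational(-1, 5)) = Rational(-19006, 5)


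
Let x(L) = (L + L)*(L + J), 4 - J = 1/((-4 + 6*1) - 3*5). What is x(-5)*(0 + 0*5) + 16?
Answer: 16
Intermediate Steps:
J = 53/13 (J = 4 - 1/((-4 + 6*1) - 3*5) = 4 - 1/((-4 + 6) - 15) = 4 - 1/(2 - 15) = 4 - 1/(-13) = 4 - 1*(-1/13) = 4 + 1/13 = 53/13 ≈ 4.0769)
x(L) = 2*L*(53/13 + L) (x(L) = (L + L)*(L + 53/13) = (2*L)*(53/13 + L) = 2*L*(53/13 + L))
x(-5)*(0 + 0*5) + 16 = ((2/13)*(-5)*(53 + 13*(-5)))*(0 + 0*5) + 16 = ((2/13)*(-5)*(53 - 65))*(0 + 0) + 16 = ((2/13)*(-5)*(-12))*0 + 16 = (120/13)*0 + 16 = 0 + 16 = 16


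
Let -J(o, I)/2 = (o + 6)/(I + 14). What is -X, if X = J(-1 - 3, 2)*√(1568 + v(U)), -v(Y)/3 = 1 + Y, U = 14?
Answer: √1523/4 ≈ 9.7564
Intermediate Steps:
v(Y) = -3 - 3*Y (v(Y) = -3*(1 + Y) = -3 - 3*Y)
J(o, I) = -2*(6 + o)/(14 + I) (J(o, I) = -2*(o + 6)/(I + 14) = -2*(6 + o)/(14 + I))
X = -√1523/4 (X = (2*(-6 - (-1 - 3))/(14 + 2))*√(1568 + (-3 - 3*14)) = (2*(-6 - 1*(-4))/16)*√(1568 + (-3 - 42)) = (2*(1/16)*(-6 + 4))*√(1568 - 45) = (2*(1/16)*(-2))*√1523 = -√1523/4 ≈ -9.7564)
-X = -(-1)*√1523/4 = √1523/4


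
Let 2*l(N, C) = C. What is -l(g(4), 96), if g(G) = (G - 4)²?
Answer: -48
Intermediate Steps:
g(G) = (-4 + G)²
l(N, C) = C/2
-l(g(4), 96) = -96/2 = -1*48 = -48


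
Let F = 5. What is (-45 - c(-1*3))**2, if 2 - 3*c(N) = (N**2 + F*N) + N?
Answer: 21316/9 ≈ 2368.4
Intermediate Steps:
c(N) = 2/3 - 2*N - N**2/3 (c(N) = 2/3 - ((N**2 + 5*N) + N)/3 = 2/3 - (N**2 + 6*N)/3 = 2/3 + (-2*N - N**2/3) = 2/3 - 2*N - N**2/3)
(-45 - c(-1*3))**2 = (-45 - (2/3 - (-2)*3 - (-1*3)**2/3))**2 = (-45 - (2/3 - 2*(-3) - 1/3*(-3)**2))**2 = (-45 - (2/3 + 6 - 1/3*9))**2 = (-45 - (2/3 + 6 - 3))**2 = (-45 - 1*11/3)**2 = (-45 - 11/3)**2 = (-146/3)**2 = 21316/9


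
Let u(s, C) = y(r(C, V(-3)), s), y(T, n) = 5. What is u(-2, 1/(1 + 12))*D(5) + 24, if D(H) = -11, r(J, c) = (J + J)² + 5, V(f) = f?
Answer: -31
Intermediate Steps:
r(J, c) = 5 + 4*J² (r(J, c) = (2*J)² + 5 = 4*J² + 5 = 5 + 4*J²)
u(s, C) = 5
u(-2, 1/(1 + 12))*D(5) + 24 = 5*(-11) + 24 = -55 + 24 = -31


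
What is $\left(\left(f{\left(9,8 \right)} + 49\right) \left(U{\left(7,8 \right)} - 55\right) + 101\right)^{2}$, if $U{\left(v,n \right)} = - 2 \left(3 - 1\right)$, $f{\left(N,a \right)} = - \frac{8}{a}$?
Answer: $7458361$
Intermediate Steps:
$U{\left(v,n \right)} = -4$ ($U{\left(v,n \right)} = \left(-2\right) 2 = -4$)
$\left(\left(f{\left(9,8 \right)} + 49\right) \left(U{\left(7,8 \right)} - 55\right) + 101\right)^{2} = \left(\left(- \frac{8}{8} + 49\right) \left(-4 - 55\right) + 101\right)^{2} = \left(\left(\left(-8\right) \frac{1}{8} + 49\right) \left(-59\right) + 101\right)^{2} = \left(\left(-1 + 49\right) \left(-59\right) + 101\right)^{2} = \left(48 \left(-59\right) + 101\right)^{2} = \left(-2832 + 101\right)^{2} = \left(-2731\right)^{2} = 7458361$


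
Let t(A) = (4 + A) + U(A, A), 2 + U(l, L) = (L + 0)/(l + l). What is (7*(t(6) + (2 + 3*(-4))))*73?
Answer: -1533/2 ≈ -766.50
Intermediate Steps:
U(l, L) = -2 + L/(2*l) (U(l, L) = -2 + (L + 0)/(l + l) = -2 + L/((2*l)) = -2 + L*(1/(2*l)) = -2 + L/(2*l))
t(A) = 5/2 + A (t(A) = (4 + A) + (-2 + A/(2*A)) = (4 + A) + (-2 + 1/2) = (4 + A) - 3/2 = 5/2 + A)
(7*(t(6) + (2 + 3*(-4))))*73 = (7*((5/2 + 6) + (2 + 3*(-4))))*73 = (7*(17/2 + (2 - 12)))*73 = (7*(17/2 - 10))*73 = (7*(-3/2))*73 = -21/2*73 = -1533/2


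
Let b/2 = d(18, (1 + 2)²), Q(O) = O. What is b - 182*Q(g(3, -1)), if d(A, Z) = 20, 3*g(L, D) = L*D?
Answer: 222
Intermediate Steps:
g(L, D) = D*L/3 (g(L, D) = (L*D)/3 = (D*L)/3 = D*L/3)
b = 40 (b = 2*20 = 40)
b - 182*Q(g(3, -1)) = 40 - 182*(-1)*3/3 = 40 - 182*(-1) = 40 + 182 = 222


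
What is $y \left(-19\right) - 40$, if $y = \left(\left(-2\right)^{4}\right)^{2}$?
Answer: $-4904$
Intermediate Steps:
$y = 256$ ($y = 16^{2} = 256$)
$y \left(-19\right) - 40 = 256 \left(-19\right) - 40 = -4864 - 40 = -4904$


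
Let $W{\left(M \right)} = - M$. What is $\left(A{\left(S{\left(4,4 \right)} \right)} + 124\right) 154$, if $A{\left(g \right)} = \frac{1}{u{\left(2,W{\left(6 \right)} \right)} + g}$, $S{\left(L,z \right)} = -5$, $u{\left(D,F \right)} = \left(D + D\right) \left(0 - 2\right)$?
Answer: $\frac{248094}{13} \approx 19084.0$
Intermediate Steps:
$u{\left(D,F \right)} = - 4 D$ ($u{\left(D,F \right)} = 2 D \left(-2\right) = - 4 D$)
$A{\left(g \right)} = \frac{1}{-8 + g}$ ($A{\left(g \right)} = \frac{1}{\left(-4\right) 2 + g} = \frac{1}{-8 + g}$)
$\left(A{\left(S{\left(4,4 \right)} \right)} + 124\right) 154 = \left(\frac{1}{-8 - 5} + 124\right) 154 = \left(\frac{1}{-13} + 124\right) 154 = \left(- \frac{1}{13} + 124\right) 154 = \frac{1611}{13} \cdot 154 = \frac{248094}{13}$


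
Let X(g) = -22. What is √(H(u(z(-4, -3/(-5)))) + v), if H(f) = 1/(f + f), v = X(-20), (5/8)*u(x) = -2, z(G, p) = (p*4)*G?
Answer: I*√1418/8 ≈ 4.707*I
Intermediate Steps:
z(G, p) = 4*G*p (z(G, p) = (4*p)*G = 4*G*p)
u(x) = -16/5 (u(x) = (8/5)*(-2) = -16/5)
v = -22
H(f) = 1/(2*f)
√(H(u(z(-4, -3/(-5)))) + v) = √(1/(2*(-16/5)) - 22) = √((½)*(-5/16) - 22) = √(-5/32 - 22) = √(-709/32) = I*√1418/8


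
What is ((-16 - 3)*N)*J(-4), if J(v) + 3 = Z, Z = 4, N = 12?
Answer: -228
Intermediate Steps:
J(v) = 1 (J(v) = -3 + 4 = 1)
((-16 - 3)*N)*J(-4) = ((-16 - 3)*12)*1 = -19*12*1 = -228*1 = -228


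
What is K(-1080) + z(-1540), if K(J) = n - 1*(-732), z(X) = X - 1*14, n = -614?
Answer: -1436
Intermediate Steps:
z(X) = -14 + X (z(X) = X - 14 = -14 + X)
K(J) = 118 (K(J) = -614 - 1*(-732) = -614 + 732 = 118)
K(-1080) + z(-1540) = 118 + (-14 - 1540) = 118 - 1554 = -1436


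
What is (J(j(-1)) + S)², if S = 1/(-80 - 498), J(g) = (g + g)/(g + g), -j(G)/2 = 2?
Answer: 332929/334084 ≈ 0.99654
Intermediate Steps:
j(G) = -4 (j(G) = -2*2 = -4)
J(g) = 1 (J(g) = (2*g)/((2*g)) = (2*g)*(1/(2*g)) = 1)
S = -1/578 (S = 1/(-578) = -1/578 ≈ -0.0017301)
(J(j(-1)) + S)² = (1 - 1/578)² = (577/578)² = 332929/334084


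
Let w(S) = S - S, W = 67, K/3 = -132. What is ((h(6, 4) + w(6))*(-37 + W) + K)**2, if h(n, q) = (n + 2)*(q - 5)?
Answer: 404496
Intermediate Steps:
h(n, q) = (-5 + q)*(2 + n) (h(n, q) = (2 + n)*(-5 + q) = (-5 + q)*(2 + n))
K = -396 (K = 3*(-132) = -396)
w(S) = 0
((h(6, 4) + w(6))*(-37 + W) + K)**2 = (((-10 - 5*6 + 2*4 + 6*4) + 0)*(-37 + 67) - 396)**2 = (((-10 - 30 + 8 + 24) + 0)*30 - 396)**2 = ((-8 + 0)*30 - 396)**2 = (-8*30 - 396)**2 = (-240 - 396)**2 = (-636)**2 = 404496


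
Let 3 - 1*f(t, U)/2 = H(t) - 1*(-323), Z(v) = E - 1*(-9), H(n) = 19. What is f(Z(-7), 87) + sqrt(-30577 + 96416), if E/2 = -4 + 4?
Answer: -678 + sqrt(65839) ≈ -421.41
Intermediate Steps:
E = 0 (E = 2*(-4 + 4) = 2*0 = 0)
Z(v) = 9 (Z(v) = 0 - 1*(-9) = 0 + 9 = 9)
f(t, U) = -678 (f(t, U) = 6 - 2*(19 - 1*(-323)) = 6 - 2*(19 + 323) = 6 - 2*342 = 6 - 684 = -678)
f(Z(-7), 87) + sqrt(-30577 + 96416) = -678 + sqrt(-30577 + 96416) = -678 + sqrt(65839)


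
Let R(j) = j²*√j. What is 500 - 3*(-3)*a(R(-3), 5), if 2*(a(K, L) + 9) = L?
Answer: 883/2 ≈ 441.50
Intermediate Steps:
R(j) = j^(5/2)
a(K, L) = -9 + L/2
500 - 3*(-3)*a(R(-3), 5) = 500 - 3*(-3)*(-9 + (½)*5) = 500 - (-9)*(-9 + 5/2) = 500 - (-9)*(-13)/2 = 500 - 1*117/2 = 500 - 117/2 = 883/2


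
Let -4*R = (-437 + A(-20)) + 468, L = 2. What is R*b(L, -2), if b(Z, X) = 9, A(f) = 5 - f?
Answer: -126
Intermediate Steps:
R = -14 (R = -((-437 + (5 - 1*(-20))) + 468)/4 = -((-437 + (5 + 20)) + 468)/4 = -((-437 + 25) + 468)/4 = -(-412 + 468)/4 = -¼*56 = -14)
R*b(L, -2) = -14*9 = -126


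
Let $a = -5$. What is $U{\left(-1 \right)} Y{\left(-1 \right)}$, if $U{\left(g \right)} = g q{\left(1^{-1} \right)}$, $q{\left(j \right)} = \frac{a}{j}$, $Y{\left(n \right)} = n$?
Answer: $-5$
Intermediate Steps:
$q{\left(j \right)} = - \frac{5}{j}$
$U{\left(g \right)} = - 5 g$ ($U{\left(g \right)} = g \left(- \frac{5}{1^{-1}}\right) = g \left(- \frac{5}{1}\right) = g \left(\left(-5\right) 1\right) = g \left(-5\right) = - 5 g$)
$U{\left(-1 \right)} Y{\left(-1 \right)} = \left(-5\right) \left(-1\right) \left(-1\right) = 5 \left(-1\right) = -5$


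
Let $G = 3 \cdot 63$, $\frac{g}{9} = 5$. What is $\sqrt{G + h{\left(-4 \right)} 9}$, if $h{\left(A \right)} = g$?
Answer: $3 \sqrt{66} \approx 24.372$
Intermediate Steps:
$g = 45$ ($g = 9 \cdot 5 = 45$)
$G = 189$
$h{\left(A \right)} = 45$
$\sqrt{G + h{\left(-4 \right)} 9} = \sqrt{189 + 45 \cdot 9} = \sqrt{189 + 405} = \sqrt{594} = 3 \sqrt{66}$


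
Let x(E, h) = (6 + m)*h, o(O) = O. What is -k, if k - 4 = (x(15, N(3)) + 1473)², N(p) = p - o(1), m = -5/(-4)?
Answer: -8850641/4 ≈ -2.2127e+6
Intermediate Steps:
m = 5/4 (m = -5*(-¼) = 5/4 ≈ 1.2500)
N(p) = -1 + p (N(p) = p - 1*1 = p - 1 = -1 + p)
x(E, h) = 29*h/4 (x(E, h) = (6 + 5/4)*h = 29*h/4)
k = 8850641/4 (k = 4 + (29*(-1 + 3)/4 + 1473)² = 4 + ((29/4)*2 + 1473)² = 4 + (29/2 + 1473)² = 4 + (2975/2)² = 4 + 8850625/4 = 8850641/4 ≈ 2.2127e+6)
-k = -1*8850641/4 = -8850641/4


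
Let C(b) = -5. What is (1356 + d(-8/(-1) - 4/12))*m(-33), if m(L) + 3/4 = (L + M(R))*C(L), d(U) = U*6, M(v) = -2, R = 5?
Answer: 488597/2 ≈ 2.4430e+5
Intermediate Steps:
d(U) = 6*U
m(L) = 37/4 - 5*L (m(L) = -¾ + (L - 2)*(-5) = -¾ + (-2 + L)*(-5) = -¾ + (10 - 5*L) = 37/4 - 5*L)
(1356 + d(-8/(-1) - 4/12))*m(-33) = (1356 + 6*(-8/(-1) - 4/12))*(37/4 - 5*(-33)) = (1356 + 6*(-8*(-1) - 4*1/12))*(37/4 + 165) = (1356 + 6*(8 - ⅓))*(697/4) = (1356 + 6*(23/3))*(697/4) = (1356 + 46)*(697/4) = 1402*(697/4) = 488597/2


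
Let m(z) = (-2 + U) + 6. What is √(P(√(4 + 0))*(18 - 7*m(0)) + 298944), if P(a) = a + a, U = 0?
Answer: 2*√74726 ≈ 546.72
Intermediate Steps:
m(z) = 4 (m(z) = (-2 + 0) + 6 = -2 + 6 = 4)
P(a) = 2*a
√(P(√(4 + 0))*(18 - 7*m(0)) + 298944) = √((2*√(4 + 0))*(18 - 7*4) + 298944) = √((2*√4)*(18 - 28) + 298944) = √((2*2)*(-10) + 298944) = √(4*(-10) + 298944) = √(-40 + 298944) = √298904 = 2*√74726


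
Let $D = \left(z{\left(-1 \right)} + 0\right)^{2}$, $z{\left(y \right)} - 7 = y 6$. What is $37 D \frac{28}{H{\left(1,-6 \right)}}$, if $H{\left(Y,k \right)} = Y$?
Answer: $1036$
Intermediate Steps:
$z{\left(y \right)} = 7 + 6 y$ ($z{\left(y \right)} = 7 + y 6 = 7 + 6 y$)
$D = 1$ ($D = \left(\left(7 + 6 \left(-1\right)\right) + 0\right)^{2} = \left(\left(7 - 6\right) + 0\right)^{2} = \left(1 + 0\right)^{2} = 1^{2} = 1$)
$37 D \frac{28}{H{\left(1,-6 \right)}} = 37 \cdot 1 \cdot \frac{28}{1} = 37 \cdot 28 \cdot 1 = 37 \cdot 28 = 1036$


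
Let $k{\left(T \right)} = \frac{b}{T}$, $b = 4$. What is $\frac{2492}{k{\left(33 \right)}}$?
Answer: $20559$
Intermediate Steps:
$k{\left(T \right)} = \frac{4}{T}$
$\frac{2492}{k{\left(33 \right)}} = \frac{2492}{4 \cdot \frac{1}{33}} = \frac{2492}{\frac{4}{33}} = 2492 \cdot \frac{33}{4} = 20559$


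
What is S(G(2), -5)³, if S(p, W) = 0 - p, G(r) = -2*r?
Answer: 64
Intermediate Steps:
S(p, W) = -p
S(G(2), -5)³ = (-(-2)*2)³ = (-1*(-4))³ = 4³ = 64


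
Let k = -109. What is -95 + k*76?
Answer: -8379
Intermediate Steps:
-95 + k*76 = -95 - 109*76 = -95 - 8284 = -8379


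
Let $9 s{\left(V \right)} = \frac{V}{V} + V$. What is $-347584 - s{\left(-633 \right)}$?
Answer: $- \frac{3127624}{9} \approx -3.4751 \cdot 10^{5}$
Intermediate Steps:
$s{\left(V \right)} = \frac{1}{9} + \frac{V}{9}$ ($s{\left(V \right)} = \frac{\frac{V}{V} + V}{9} = \frac{1 + V}{9} = \frac{1}{9} + \frac{V}{9}$)
$-347584 - s{\left(-633 \right)} = -347584 - \left(\frac{1}{9} + \frac{1}{9} \left(-633\right)\right) = -347584 - \left(\frac{1}{9} - \frac{211}{3}\right) = -347584 - - \frac{632}{9} = -347584 + \frac{632}{9} = - \frac{3127624}{9}$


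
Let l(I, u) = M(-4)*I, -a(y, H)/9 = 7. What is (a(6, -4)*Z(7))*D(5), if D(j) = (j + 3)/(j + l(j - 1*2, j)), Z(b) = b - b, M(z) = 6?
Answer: 0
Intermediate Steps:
Z(b) = 0
a(y, H) = -63 (a(y, H) = -9*7 = -63)
l(I, u) = 6*I
D(j) = (3 + j)/(-12 + 7*j) (D(j) = (j + 3)/(j + 6*(j - 1*2)) = (3 + j)/(j + 6*(j - 2)) = (3 + j)/(j + 6*(-2 + j)) = (3 + j)/(j + (-12 + 6*j)) = (3 + j)/(-12 + 7*j))
(a(6, -4)*Z(7))*D(5) = (-63*0)*((3 + 5)/(-12 + 7*5)) = 0*(8/(-12 + 35)) = 0*(8/23) = 0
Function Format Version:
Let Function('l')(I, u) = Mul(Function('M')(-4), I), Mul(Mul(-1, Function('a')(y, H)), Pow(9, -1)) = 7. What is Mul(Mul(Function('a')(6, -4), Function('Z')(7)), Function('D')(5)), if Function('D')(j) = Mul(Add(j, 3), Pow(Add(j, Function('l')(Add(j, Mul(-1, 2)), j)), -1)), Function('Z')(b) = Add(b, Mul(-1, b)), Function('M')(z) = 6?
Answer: 0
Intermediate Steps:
Function('Z')(b) = 0
Function('a')(y, H) = -63 (Function('a')(y, H) = Mul(-9, 7) = -63)
Function('l')(I, u) = Mul(6, I)
Function('D')(j) = Mul(Pow(Add(-12, Mul(7, j)), -1), Add(3, j)) (Function('D')(j) = Mul(Add(j, 3), Pow(Add(j, Mul(6, Add(j, Mul(-1, 2)))), -1)) = Mul(Add(3, j), Pow(Add(j, Mul(6, Add(j, -2))), -1)) = Mul(Add(3, j), Pow(Add(j, Mul(6, Add(-2, j))), -1)) = Mul(Add(3, j), Pow(Add(j, Add(-12, Mul(6, j))), -1)) = Mul(Add(3, j), Pow(Add(-12, Mul(7, j)), -1)) = Mul(Pow(Add(-12, Mul(7, j)), -1), Add(3, j)))
Mul(Mul(Function('a')(6, -4), Function('Z')(7)), Function('D')(5)) = Mul(Mul(-63, 0), Mul(Pow(Add(-12, Mul(7, 5)), -1), Add(3, 5))) = Mul(0, Mul(Pow(Add(-12, 35), -1), 8)) = Mul(0, Mul(Pow(23, -1), 8)) = Mul(0, Mul(Rational(1, 23), 8)) = Mul(0, Rational(8, 23)) = 0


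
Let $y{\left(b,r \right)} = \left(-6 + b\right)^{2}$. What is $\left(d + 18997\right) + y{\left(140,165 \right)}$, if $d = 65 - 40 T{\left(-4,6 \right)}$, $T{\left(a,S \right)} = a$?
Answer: $37178$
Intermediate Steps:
$d = 225$ ($d = 65 - -160 = 65 + 160 = 225$)
$\left(d + 18997\right) + y{\left(140,165 \right)} = \left(225 + 18997\right) + \left(-6 + 140\right)^{2} = 19222 + 134^{2} = 19222 + 17956 = 37178$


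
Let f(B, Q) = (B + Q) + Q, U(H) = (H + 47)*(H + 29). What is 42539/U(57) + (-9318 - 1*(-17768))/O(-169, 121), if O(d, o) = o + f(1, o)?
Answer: 1751173/62608 ≈ 27.970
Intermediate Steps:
U(H) = (29 + H)*(47 + H) (U(H) = (47 + H)*(29 + H) = (29 + H)*(47 + H))
f(B, Q) = B + 2*Q
O(d, o) = 1 + 3*o (O(d, o) = o + (1 + 2*o) = 1 + 3*o)
42539/U(57) + (-9318 - 1*(-17768))/O(-169, 121) = 42539/(1363 + 57² + 76*57) + (-9318 - 1*(-17768))/(1 + 3*121) = 42539/(1363 + 3249 + 4332) + (-9318 + 17768)/(1 + 363) = 42539/8944 + 8450/364 = 42539*(1/8944) + 8450*(1/364) = 42539/8944 + 325/14 = 1751173/62608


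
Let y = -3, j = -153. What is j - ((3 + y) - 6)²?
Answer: -189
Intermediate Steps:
j - ((3 + y) - 6)² = -153 - ((3 - 3) - 6)² = -153 - (0 - 6)² = -153 - 1*(-6)² = -153 - 1*36 = -153 - 36 = -189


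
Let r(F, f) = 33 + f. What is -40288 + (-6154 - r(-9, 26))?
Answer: -46501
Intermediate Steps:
-40288 + (-6154 - r(-9, 26)) = -40288 + (-6154 - (33 + 26)) = -40288 + (-6154 - 1*59) = -40288 + (-6154 - 59) = -40288 - 6213 = -46501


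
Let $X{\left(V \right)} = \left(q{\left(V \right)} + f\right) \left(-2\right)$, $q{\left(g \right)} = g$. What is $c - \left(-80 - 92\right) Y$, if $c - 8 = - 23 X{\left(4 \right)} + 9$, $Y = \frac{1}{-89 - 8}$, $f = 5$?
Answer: $\frac{41635}{97} \approx 429.23$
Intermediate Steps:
$Y = - \frac{1}{97}$ ($Y = \frac{1}{-97} = - \frac{1}{97} \approx -0.010309$)
$X{\left(V \right)} = -10 - 2 V$ ($X{\left(V \right)} = \left(V + 5\right) \left(-2\right) = \left(5 + V\right) \left(-2\right) = -10 - 2 V$)
$c = 431$ ($c = 8 - \left(-9 + 23 \left(-10 - 8\right)\right) = 8 + \left(\left(-23\right) \left(-18\right) + 9\right) = 8 + \left(414 + 9\right) = 8 + 423 = 431$)
$c - \left(-80 - 92\right) Y = 431 - \left(-80 - 92\right) \left(- \frac{1}{97}\right) = 431 - \left(-172\right) \left(- \frac{1}{97}\right) = 431 - \frac{172}{97} = \frac{41635}{97}$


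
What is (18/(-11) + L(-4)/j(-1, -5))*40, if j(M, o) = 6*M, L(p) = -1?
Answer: -1940/33 ≈ -58.788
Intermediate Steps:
(18/(-11) + L(-4)/j(-1, -5))*40 = (18/(-11) - 1/(6*(-1)))*40 = (18*(-1/11) - 1/(-6))*40 = (-18/11 - 1*(-1/6))*40 = (-18/11 + 1/6)*40 = -97/66*40 = -1940/33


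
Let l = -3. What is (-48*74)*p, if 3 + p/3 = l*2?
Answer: 95904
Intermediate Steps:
p = -27 (p = -9 + 3*(-3*2) = -9 + 3*(-6) = -9 - 18 = -27)
(-48*74)*p = -48*74*(-27) = -3552*(-27) = 95904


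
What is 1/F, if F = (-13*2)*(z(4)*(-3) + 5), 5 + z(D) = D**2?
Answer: 1/728 ≈ 0.0013736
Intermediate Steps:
z(D) = -5 + D**2
F = 728 (F = (-13*2)*((-5 + 4**2)*(-3) + 5) = -26*((-5 + 16)*(-3) + 5) = -26*(11*(-3) + 5) = -26*(-33 + 5) = -26*(-28) = 728)
1/F = 1/728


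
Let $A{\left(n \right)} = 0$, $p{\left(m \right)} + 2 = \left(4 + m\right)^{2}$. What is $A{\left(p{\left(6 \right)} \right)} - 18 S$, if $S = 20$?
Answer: $-360$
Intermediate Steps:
$p{\left(m \right)} = -2 + \left(4 + m\right)^{2}$
$A{\left(p{\left(6 \right)} \right)} - 18 S = 0 - 360 = -360$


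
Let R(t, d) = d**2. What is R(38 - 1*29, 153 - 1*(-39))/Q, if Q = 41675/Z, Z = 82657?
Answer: 3047067648/41675 ≈ 73115.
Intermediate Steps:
Q = 41675/82657 ≈ 0.50419
R(38 - 1*29, 153 - 1*(-39))/Q = (153 - 1*(-39))**2/(41675/82657) = (153 + 39)**2*(82657/41675) = 192**2*(82657/41675) = 36864*(82657/41675) = 3047067648/41675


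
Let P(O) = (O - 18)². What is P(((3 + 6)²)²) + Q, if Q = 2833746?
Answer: 45644595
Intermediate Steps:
P(O) = (-18 + O)²
P(((3 + 6)²)²) + Q = (-18 + ((3 + 6)²)²)² + 2833746 = (-18 + (9²)²)² + 2833746 = (-18 + 81²)² + 2833746 = (-18 + 6561)² + 2833746 = 6543² + 2833746 = 42810849 + 2833746 = 45644595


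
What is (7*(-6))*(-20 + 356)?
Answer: -14112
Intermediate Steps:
(7*(-6))*(-20 + 356) = -42*336 = -14112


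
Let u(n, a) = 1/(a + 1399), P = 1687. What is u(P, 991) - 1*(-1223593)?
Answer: 2924387271/2390 ≈ 1.2236e+6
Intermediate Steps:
u(n, a) = 1/(1399 + a)
u(P, 991) - 1*(-1223593) = 1/(1399 + 991) - 1*(-1223593) = 1/2390 + 1223593 = 2924387271/2390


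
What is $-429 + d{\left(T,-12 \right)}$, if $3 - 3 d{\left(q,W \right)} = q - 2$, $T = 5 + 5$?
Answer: $- \frac{1292}{3} \approx -430.67$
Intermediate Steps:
$T = 10$
$d{\left(q,W \right)} = \frac{5}{3} - \frac{q}{3}$ ($d{\left(q,W \right)} = 1 - \frac{q - 2}{3} = 1 - \frac{-2 + q}{3} = 1 - \left(- \frac{2}{3} + \frac{q}{3}\right) = \frac{5}{3} - \frac{q}{3}$)
$-429 + d{\left(T,-12 \right)} = -429 + \left(\frac{5}{3} - \frac{10}{3}\right) = -429 - \frac{5}{3} = - \frac{1292}{3}$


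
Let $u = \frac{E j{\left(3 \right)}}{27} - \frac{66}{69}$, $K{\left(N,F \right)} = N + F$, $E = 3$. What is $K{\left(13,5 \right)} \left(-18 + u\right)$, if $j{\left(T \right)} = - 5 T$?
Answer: $- \frac{8538}{23} \approx -371.22$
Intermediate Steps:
$K{\left(N,F \right)} = F + N$
$u = - \frac{181}{69}$ ($u = \frac{3 \left(\left(-5\right) 3\right)}{27} - \frac{66}{69} = 3 \left(-15\right) \frac{1}{27} - \frac{22}{23} = \left(-45\right) \frac{1}{27} - \frac{22}{23} = - \frac{5}{3} - \frac{22}{23} = - \frac{181}{69} \approx -2.6232$)
$K{\left(13,5 \right)} \left(-18 + u\right) = \left(5 + 13\right) \left(-18 - \frac{181}{69}\right) = 18 \left(- \frac{1423}{69}\right) = - \frac{8538}{23}$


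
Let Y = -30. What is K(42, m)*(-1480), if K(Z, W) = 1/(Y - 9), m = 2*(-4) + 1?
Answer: 1480/39 ≈ 37.949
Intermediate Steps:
m = -7 (m = -8 + 1 = -7)
K(Z, W) = -1/39 (K(Z, W) = 1/(-30 - 9) = 1/(-39) = -1/39)
K(42, m)*(-1480) = -1/39*(-1480) = 1480/39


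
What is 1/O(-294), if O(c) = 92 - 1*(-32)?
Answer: 1/124 ≈ 0.0080645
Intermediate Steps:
O(c) = 124 (O(c) = 92 + 32 = 124)
1/O(-294) = 1/124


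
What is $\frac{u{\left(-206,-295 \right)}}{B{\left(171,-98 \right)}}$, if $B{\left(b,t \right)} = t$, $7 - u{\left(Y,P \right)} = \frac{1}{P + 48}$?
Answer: $- \frac{865}{12103} \approx -0.07147$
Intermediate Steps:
$u{\left(Y,P \right)} = 7 - \frac{1}{48 + P}$ ($u{\left(Y,P \right)} = 7 - \frac{1}{P + 48} = 7 - \frac{1}{48 + P}$)
$\frac{u{\left(-206,-295 \right)}}{B{\left(171,-98 \right)}} = \frac{\frac{1}{48 - 295} \left(335 + 7 \left(-295\right)\right)}{-98} = \frac{335 - 2065}{-247} \left(- \frac{1}{98}\right) = \left(- \frac{1}{247}\right) \left(-1730\right) \left(- \frac{1}{98}\right) = \frac{1730}{247} \left(- \frac{1}{98}\right) = - \frac{865}{12103}$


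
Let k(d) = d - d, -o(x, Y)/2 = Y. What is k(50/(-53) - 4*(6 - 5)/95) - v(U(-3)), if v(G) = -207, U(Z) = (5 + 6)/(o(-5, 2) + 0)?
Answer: 207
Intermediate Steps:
o(x, Y) = -2*Y
U(Z) = -11/4 (U(Z) = (5 + 6)/(-2*2 + 0) = 11/(-4 + 0) = 11/(-4) = 11*(-¼) = -11/4)
k(d) = 0
k(50/(-53) - 4*(6 - 5)/95) - v(U(-3)) = 0 - 1*(-207) = 0 + 207 = 207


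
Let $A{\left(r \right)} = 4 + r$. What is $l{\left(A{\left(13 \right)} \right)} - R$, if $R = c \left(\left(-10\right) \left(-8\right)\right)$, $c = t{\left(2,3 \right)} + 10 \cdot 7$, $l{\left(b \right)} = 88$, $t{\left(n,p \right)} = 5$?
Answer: $-5912$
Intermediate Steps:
$c = 75$ ($c = 5 + 10 \cdot 7 = 5 + 70 = 75$)
$R = 6000$ ($R = 75 \left(\left(-10\right) \left(-8\right)\right) = 75 \cdot 80 = 6000$)
$l{\left(A{\left(13 \right)} \right)} - R = 88 - 6000 = -5912$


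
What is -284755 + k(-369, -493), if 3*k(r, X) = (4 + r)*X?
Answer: -674320/3 ≈ -2.2477e+5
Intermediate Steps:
k(r, X) = X*(4 + r)/3 (k(r, X) = ((4 + r)*X)/3 = (X*(4 + r))/3 = X*(4 + r)/3)
-284755 + k(-369, -493) = -284755 + (⅓)*(-493)*(4 - 369) = -284755 + (⅓)*(-493)*(-365) = -284755 + 179945/3 = -674320/3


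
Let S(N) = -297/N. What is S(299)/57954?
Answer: -99/5776082 ≈ -1.7140e-5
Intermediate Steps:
S(299)/57954 = -297/299/57954 = -297*1/299*(1/57954) = -297/299*1/57954 = -99/5776082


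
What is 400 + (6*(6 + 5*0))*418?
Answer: 15448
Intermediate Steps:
400 + (6*(6 + 5*0))*418 = 400 + (6*(6 + 0))*418 = 400 + (6*6)*418 = 400 + 36*418 = 400 + 15048 = 15448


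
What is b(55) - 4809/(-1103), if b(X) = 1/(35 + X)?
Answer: 433913/99270 ≈ 4.3710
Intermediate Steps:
b(55) - 4809/(-1103) = 1/(35 + 55) - 4809/(-1103) = 1/90 - 4809*(-1/1103) = 1/90 + 4809/1103 = 433913/99270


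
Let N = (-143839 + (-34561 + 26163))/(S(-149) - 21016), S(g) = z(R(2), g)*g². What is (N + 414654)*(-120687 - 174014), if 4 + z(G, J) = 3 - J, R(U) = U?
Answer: -398946772519728191/3264732 ≈ -1.2220e+11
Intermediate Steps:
z(G, J) = -1 - J (z(G, J) = -4 + (3 - J) = -1 - J)
S(g) = g²*(-1 - g) (S(g) = (-1 - g)*g² = g²*(-1 - g))
N = -152237/3264732 (N = (-143839 + (-34561 + 26163))/((-149)²*(-1 - 1*(-149)) - 21016) = (-143839 - 8398)/(22201*(-1 + 149) - 21016) = -152237/(22201*148 - 21016) = -152237/(3285748 - 21016) = -152237/3264732 ≈ -0.046631)
(N + 414654)*(-120687 - 174014) = (-152237/3264732 + 414654)*(-120687 - 174014) = (1353734030491/3264732)*(-294701) = -398946772519728191/3264732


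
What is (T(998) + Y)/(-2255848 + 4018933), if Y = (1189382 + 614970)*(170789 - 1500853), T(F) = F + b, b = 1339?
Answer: -2399903636191/1763085 ≈ -1.3612e+6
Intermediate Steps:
T(F) = 1339 + F (T(F) = F + 1339 = 1339 + F)
Y = -2399903638528 (Y = 1804352*(-1330064) = -2399903638528)
(T(998) + Y)/(-2255848 + 4018933) = ((1339 + 998) - 2399903638528)/(-2255848 + 4018933) = (2337 - 2399903638528)/1763085 = -2399903636191*1/1763085 = -2399903636191/1763085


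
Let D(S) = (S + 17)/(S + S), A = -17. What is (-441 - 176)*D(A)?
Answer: 0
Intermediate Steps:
D(S) = (17 + S)/(2*S) (D(S) = (17 + S)/((2*S)) = (17 + S)*(1/(2*S)) = (17 + S)/(2*S))
(-441 - 176)*D(A) = (-441 - 176)*((½)*(17 - 17)/(-17)) = -617*(-1)*0/(2*17) = -617*0 = 0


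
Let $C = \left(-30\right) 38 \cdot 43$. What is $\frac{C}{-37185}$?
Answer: $\frac{3268}{2479} \approx 1.3183$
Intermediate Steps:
$C = -49020$ ($C = \left(-1140\right) 43 = -49020$)
$\frac{C}{-37185} = - \frac{49020}{-37185} = \left(-49020\right) \left(- \frac{1}{37185}\right) = \frac{3268}{2479}$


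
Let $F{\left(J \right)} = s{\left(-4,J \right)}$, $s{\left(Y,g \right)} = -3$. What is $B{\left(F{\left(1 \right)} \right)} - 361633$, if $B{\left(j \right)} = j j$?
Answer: $-361624$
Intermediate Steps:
$F{\left(J \right)} = -3$
$B{\left(j \right)} = j^{2}$
$B{\left(F{\left(1 \right)} \right)} - 361633 = \left(-3\right)^{2} - 361633 = 9 - 361633 = -361624$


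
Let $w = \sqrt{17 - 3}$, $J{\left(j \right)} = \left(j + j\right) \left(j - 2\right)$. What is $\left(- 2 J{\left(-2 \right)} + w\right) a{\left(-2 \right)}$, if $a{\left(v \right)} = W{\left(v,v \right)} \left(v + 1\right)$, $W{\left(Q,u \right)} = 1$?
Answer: $32 - \sqrt{14} \approx 28.258$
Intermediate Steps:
$J{\left(j \right)} = 2 j \left(-2 + j\right)$
$w = \sqrt{14} \approx 3.7417$
$a{\left(v \right)} = 1 + v$ ($a{\left(v \right)} = 1 \left(v + 1\right) = 1 \left(1 + v\right) = 1 + v$)
$\left(- 2 J{\left(-2 \right)} + w\right) a{\left(-2 \right)} = \left(- 2 \cdot 2 \left(-2\right) \left(-2 - 2\right) + \sqrt{14}\right) \left(1 - 2\right) = \left(- 2 \cdot 2 \left(-2\right) \left(-4\right) + \sqrt{14}\right) \left(-1\right) = \left(\left(-2\right) 16 + \sqrt{14}\right) \left(-1\right) = \left(-32 + \sqrt{14}\right) \left(-1\right) = 32 - \sqrt{14}$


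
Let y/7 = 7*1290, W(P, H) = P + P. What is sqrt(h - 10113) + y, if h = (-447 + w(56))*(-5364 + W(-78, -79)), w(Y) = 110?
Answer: 63210 + sqrt(1850127) ≈ 64570.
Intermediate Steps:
W(P, H) = 2*P
y = 63210 (y = 7*(7*1290) = 7*9030 = 63210)
h = 1860240 (h = (-447 + 110)*(-5364 + 2*(-78)) = -337*(-5364 - 156) = -337*(-5520) = 1860240)
sqrt(h - 10113) + y = sqrt(1860240 - 10113) + 63210 = sqrt(1850127) + 63210 = 63210 + sqrt(1850127)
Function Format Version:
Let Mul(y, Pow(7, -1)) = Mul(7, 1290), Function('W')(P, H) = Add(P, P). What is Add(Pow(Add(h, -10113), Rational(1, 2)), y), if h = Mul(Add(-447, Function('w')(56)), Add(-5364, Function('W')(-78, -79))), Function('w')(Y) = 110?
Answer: Add(63210, Pow(1850127, Rational(1, 2))) ≈ 64570.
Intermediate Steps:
Function('W')(P, H) = Mul(2, P)
y = 63210 (y = Mul(7, Mul(7, 1290)) = Mul(7, 9030) = 63210)
h = 1860240 (h = Mul(Add(-447, 110), Add(-5364, Mul(2, -78))) = Mul(-337, Add(-5364, -156)) = Mul(-337, -5520) = 1860240)
Add(Pow(Add(h, -10113), Rational(1, 2)), y) = Add(Pow(Add(1860240, -10113), Rational(1, 2)), 63210) = Add(Pow(1850127, Rational(1, 2)), 63210) = Add(63210, Pow(1850127, Rational(1, 2)))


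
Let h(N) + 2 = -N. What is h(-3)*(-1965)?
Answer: -1965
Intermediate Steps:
h(N) = -2 - N
h(-3)*(-1965) = (-2 - 1*(-3))*(-1965) = (-2 + 3)*(-1965) = 1*(-1965) = -1965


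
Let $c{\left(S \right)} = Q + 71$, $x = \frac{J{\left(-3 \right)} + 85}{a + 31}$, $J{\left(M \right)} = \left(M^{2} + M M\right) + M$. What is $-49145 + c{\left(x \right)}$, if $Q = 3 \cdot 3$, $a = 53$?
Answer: $-49065$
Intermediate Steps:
$J{\left(M \right)} = M + 2 M^{2}$ ($J{\left(M \right)} = \left(M^{2} + M^{2}\right) + M = 2 M^{2} + M = M + 2 M^{2}$)
$x = \frac{25}{21}$ ($x = \frac{- 3 \left(1 + 2 \left(-3\right)\right) + 85}{53 + 31} = \frac{- 3 \left(1 - 6\right) + 85}{84} = \left(\left(-3\right) \left(-5\right) + 85\right) \frac{1}{84} = \left(15 + 85\right) \frac{1}{84} = 100 \cdot \frac{1}{84} = \frac{25}{21} \approx 1.1905$)
$Q = 9$
$c{\left(S \right)} = 80$ ($c{\left(S \right)} = 9 + 71 = 80$)
$-49145 + c{\left(x \right)} = -49145 + 80 = -49065$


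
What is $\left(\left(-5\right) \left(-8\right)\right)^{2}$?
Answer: $1600$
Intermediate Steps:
$\left(\left(-5\right) \left(-8\right)\right)^{2} = 40^{2} = 1600$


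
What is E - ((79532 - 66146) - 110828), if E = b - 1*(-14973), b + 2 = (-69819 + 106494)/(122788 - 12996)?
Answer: 12342084771/109792 ≈ 1.1241e+5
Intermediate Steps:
b = -182909/109792 (b = -2 + (-69819 + 106494)/(122788 - 12996) = -2 + 36675/109792 = -182909/109792 ≈ -1.6660)
E = 1643732707/109792 (E = -182909/109792 - 1*(-14973) = -182909/109792 + 14973 = 1643732707/109792 ≈ 14971.)
E - ((79532 - 66146) - 110828) = 1643732707/109792 - ((79532 - 66146) - 110828) = 1643732707/109792 - (13386 - 110828) = 1643732707/109792 - 1*(-97442) = 1643732707/109792 + 97442 = 12342084771/109792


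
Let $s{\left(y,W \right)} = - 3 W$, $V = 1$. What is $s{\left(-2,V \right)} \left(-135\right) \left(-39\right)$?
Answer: $-15795$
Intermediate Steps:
$s{\left(-2,V \right)} \left(-135\right) \left(-39\right) = \left(-3\right) 1 \left(-135\right) \left(-39\right) = \left(-3\right) \left(-135\right) \left(-39\right) = 405 \left(-39\right) = -15795$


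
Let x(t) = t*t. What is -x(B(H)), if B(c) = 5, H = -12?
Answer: -25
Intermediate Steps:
x(t) = t²
-x(B(H)) = -1*5² = -1*25 = -25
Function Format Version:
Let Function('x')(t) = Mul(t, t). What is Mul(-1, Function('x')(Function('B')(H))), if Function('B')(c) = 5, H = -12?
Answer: -25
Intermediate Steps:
Function('x')(t) = Pow(t, 2)
Mul(-1, Function('x')(Function('B')(H))) = Mul(-1, Pow(5, 2)) = Mul(-1, 25) = -25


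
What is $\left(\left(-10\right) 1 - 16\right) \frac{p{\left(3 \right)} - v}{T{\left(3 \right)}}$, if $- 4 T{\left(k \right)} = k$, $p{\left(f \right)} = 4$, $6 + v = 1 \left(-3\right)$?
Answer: $\frac{1352}{3} \approx 450.67$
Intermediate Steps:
$v = -9$ ($v = -6 + 1 \left(-3\right) = -6 - 3 = -9$)
$T{\left(k \right)} = - \frac{k}{4}$
$\left(\left(-10\right) 1 - 16\right) \frac{p{\left(3 \right)} - v}{T{\left(3 \right)}} = \left(\left(-10\right) 1 - 16\right) \frac{4 - -9}{\left(- \frac{1}{4}\right) 3} = \left(-10 - 16\right) \frac{4 + 9}{- \frac{3}{4}} = - 26 \cdot 13 \left(- \frac{4}{3}\right) = \left(-26\right) \left(- \frac{52}{3}\right) = \frac{1352}{3}$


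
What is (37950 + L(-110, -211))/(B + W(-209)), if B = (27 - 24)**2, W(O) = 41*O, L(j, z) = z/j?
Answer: -4174711/941600 ≈ -4.4336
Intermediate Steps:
B = 9 (B = 3**2 = 9)
(37950 + L(-110, -211))/(B + W(-209)) = (37950 - 211/(-110))/(9 + 41*(-209)) = (37950 - 211*(-1/110))/(9 - 8569) = (37950 + 211/110)/(-8560) = (4174711/110)*(-1/8560) = -4174711/941600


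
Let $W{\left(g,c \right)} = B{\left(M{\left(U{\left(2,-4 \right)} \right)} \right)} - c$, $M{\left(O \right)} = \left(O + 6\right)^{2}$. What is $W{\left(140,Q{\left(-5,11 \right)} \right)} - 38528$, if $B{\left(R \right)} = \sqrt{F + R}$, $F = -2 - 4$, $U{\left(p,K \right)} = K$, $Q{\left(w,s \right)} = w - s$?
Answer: $-38512 + i \sqrt{2} \approx -38512.0 + 1.4142 i$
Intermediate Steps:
$F = -6$ ($F = -2 - 4 = -6$)
$M{\left(O \right)} = \left(6 + O\right)^{2}$
$B{\left(R \right)} = \sqrt{-6 + R}$
$W{\left(g,c \right)} = - c + i \sqrt{2}$ ($W{\left(g,c \right)} = \sqrt{-6 + \left(6 - 4\right)^{2}} - c = \sqrt{-6 + 2^{2}} - c = \sqrt{-6 + 4} - c = \sqrt{-2} - c = i \sqrt{2} - c = - c + i \sqrt{2}$)
$W{\left(140,Q{\left(-5,11 \right)} \right)} - 38528 = \left(- (-5 - 11) + i \sqrt{2}\right) - 38528 = \left(\left(-1\right) \left(-16\right) + i \sqrt{2}\right) - 38528 = \left(16 + i \sqrt{2}\right) - 38528 = -38512 + i \sqrt{2}$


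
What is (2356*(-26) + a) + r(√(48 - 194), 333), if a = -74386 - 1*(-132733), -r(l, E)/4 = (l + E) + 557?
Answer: -6469 - 4*I*√146 ≈ -6469.0 - 48.332*I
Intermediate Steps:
r(l, E) = -2228 - 4*E - 4*l (r(l, E) = -4*((l + E) + 557) = -4*((E + l) + 557) = -4*(557 + E + l) = -2228 - 4*E - 4*l)
a = 58347 (a = -74386 + 132733 = 58347)
(2356*(-26) + a) + r(√(48 - 194), 333) = (2356*(-26) + 58347) + (-2228 - 4*333 - 4*√(48 - 194)) = (-61256 + 58347) + (-2228 - 1332 - 4*I*√146) = -2909 + (-2228 - 1332 - 4*I*√146) = -2909 + (-3560 - 4*I*√146) = -6469 - 4*I*√146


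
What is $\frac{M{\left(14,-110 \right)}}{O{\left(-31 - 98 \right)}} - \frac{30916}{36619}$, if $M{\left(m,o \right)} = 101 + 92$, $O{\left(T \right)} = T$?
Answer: $- \frac{11055631}{4723851} \approx -2.3404$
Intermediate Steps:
$M{\left(m,o \right)} = 193$
$\frac{M{\left(14,-110 \right)}}{O{\left(-31 - 98 \right)}} - \frac{30916}{36619} = \frac{193}{-31 - 98} - \frac{30916}{36619} = \frac{193}{-129} - \frac{30916}{36619} = 193 \left(- \frac{1}{129}\right) - \frac{30916}{36619} = - \frac{193}{129} - \frac{30916}{36619} = - \frac{11055631}{4723851}$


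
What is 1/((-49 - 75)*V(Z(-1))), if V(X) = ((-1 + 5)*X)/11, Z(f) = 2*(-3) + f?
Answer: 11/3472 ≈ 0.0031682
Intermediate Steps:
Z(f) = -6 + f
V(X) = 4*X/11 (V(X) = (4*X)*(1/11) = 4*X/11)
1/((-49 - 75)*V(Z(-1))) = 1/((-49 - 75)*(4*(-6 - 1)/11)) = 1/(-496*(-7)/11) = 1/(-124*(-28/11)) = 1/(3472/11) = 11/3472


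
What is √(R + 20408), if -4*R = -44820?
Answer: √31613 ≈ 177.80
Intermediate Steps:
R = 11205 (R = -¼*(-44820) = 11205)
√(R + 20408) = √(11205 + 20408) = √31613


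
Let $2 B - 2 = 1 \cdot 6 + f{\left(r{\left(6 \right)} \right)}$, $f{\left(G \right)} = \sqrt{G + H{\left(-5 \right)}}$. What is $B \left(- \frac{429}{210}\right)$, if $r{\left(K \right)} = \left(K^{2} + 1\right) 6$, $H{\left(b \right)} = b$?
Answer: $- \frac{286}{35} - \frac{143 \sqrt{217}}{140} \approx -23.218$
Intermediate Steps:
$r{\left(K \right)} = 6 + 6 K^{2}$ ($r{\left(K \right)} = \left(1 + K^{2}\right) 6 = 6 + 6 K^{2}$)
$f{\left(G \right)} = \sqrt{-5 + G}$ ($f{\left(G \right)} = \sqrt{G - 5} = \sqrt{-5 + G}$)
$B = 4 + \frac{\sqrt{217}}{2}$ ($B = 1 + \frac{1 \cdot 6 + \sqrt{-5 + \left(6 + 6 \cdot 6^{2}\right)}}{2} = 1 + \frac{6 + \sqrt{-5 + \left(6 + 6 \cdot 36\right)}}{2} = 1 + \frac{6 + \sqrt{-5 + \left(6 + 216\right)}}{2} = 1 + \frac{6 + \sqrt{-5 + 222}}{2} = 1 + \frac{6 + \sqrt{217}}{2} = 1 + \left(3 + \frac{\sqrt{217}}{2}\right) = 4 + \frac{\sqrt{217}}{2} \approx 11.365$)
$B \left(- \frac{429}{210}\right) = \left(4 + \frac{\sqrt{217}}{2}\right) \left(- \frac{429}{210}\right) = \left(4 + \frac{\sqrt{217}}{2}\right) \left(\left(-429\right) \frac{1}{210}\right) = \left(4 + \frac{\sqrt{217}}{2}\right) \left(- \frac{143}{70}\right) = - \frac{286}{35} - \frac{143 \sqrt{217}}{140}$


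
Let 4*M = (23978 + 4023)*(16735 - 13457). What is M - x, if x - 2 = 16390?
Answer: 45860855/2 ≈ 2.2930e+7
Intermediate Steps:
x = 16392 (x = 2 + 16390 = 16392)
M = 45893639/2 (M = ((23978 + 4023)*(16735 - 13457))/4 = (28001*3278)/4 = (1/4)*91787278 = 45893639/2 ≈ 2.2947e+7)
M - x = 45893639/2 - 1*16392 = 45893639/2 - 16392 = 45860855/2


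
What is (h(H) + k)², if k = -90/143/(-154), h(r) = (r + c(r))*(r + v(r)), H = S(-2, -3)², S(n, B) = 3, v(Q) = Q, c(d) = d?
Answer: 12727833976881/121242121 ≈ 1.0498e+5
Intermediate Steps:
H = 9 (H = 3² = 9)
h(r) = 4*r² (h(r) = (r + r)*(r + r) = (2*r)*(2*r) = 4*r²)
k = 45/11011 (k = -90*1/143*(-1/154) = -90/143*(-1/154) = 45/11011 ≈ 0.0040868)
(h(H) + k)² = (4*9² + 45/11011)² = (4*81 + 45/11011)² = (324 + 45/11011)² = (3567609/11011)² = 12727833976881/121242121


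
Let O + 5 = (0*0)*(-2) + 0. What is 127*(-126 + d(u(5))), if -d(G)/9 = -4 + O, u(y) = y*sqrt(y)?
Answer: -5715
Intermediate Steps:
O = -5 (O = -5 + ((0*0)*(-2) + 0) = -5 + (0*(-2) + 0) = -5 + (0 + 0) = -5 + 0 = -5)
u(y) = y**(3/2)
d(G) = 81 (d(G) = -9*(-4 - 5) = -9*(-9) = 81)
127*(-126 + d(u(5))) = 127*(-126 + 81) = 127*(-45) = -5715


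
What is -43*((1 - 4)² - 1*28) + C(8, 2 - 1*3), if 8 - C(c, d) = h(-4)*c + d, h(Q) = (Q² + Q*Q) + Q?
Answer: 602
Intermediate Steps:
h(Q) = Q + 2*Q² (h(Q) = (Q² + Q²) + Q = 2*Q² + Q = Q + 2*Q²)
C(c, d) = 8 - d - 28*c (C(c, d) = 8 - ((-4*(1 + 2*(-4)))*c + d) = 8 - ((-4*(1 - 8))*c + d) = 8 - ((-4*(-7))*c + d) = 8 - (28*c + d) = 8 - (d + 28*c) = 8 + (-d - 28*c) = 8 - d - 28*c)
-43*((1 - 4)² - 1*28) + C(8, 2 - 1*3) = -43*((1 - 4)² - 1*28) + (8 - (2 - 1*3) - 28*8) = -43*((-3)² - 28) + (8 - (2 - 3) - 224) = -43*(9 - 28) + (8 - 1*(-1) - 224) = -43*(-19) + (8 + 1 - 224) = 817 - 215 = 602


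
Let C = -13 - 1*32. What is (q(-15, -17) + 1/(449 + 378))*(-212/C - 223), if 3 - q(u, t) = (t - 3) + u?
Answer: -308707421/37215 ≈ -8295.2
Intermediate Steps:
C = -45 (C = -13 - 32 = -45)
q(u, t) = 6 - t - u (q(u, t) = 3 - ((t - 3) + u) = 3 - ((-3 + t) + u) = 3 - (-3 + t + u) = 3 + (3 - t - u) = 6 - t - u)
(q(-15, -17) + 1/(449 + 378))*(-212/C - 223) = ((6 - 1*(-17) - 1*(-15)) + 1/(449 + 378))*(-212/(-45) - 223) = ((6 + 17 + 15) + 1/827)*(-212*(-1/45) - 223) = (38 + 1/827)*(212/45 - 223) = (31427/827)*(-9823/45) = -308707421/37215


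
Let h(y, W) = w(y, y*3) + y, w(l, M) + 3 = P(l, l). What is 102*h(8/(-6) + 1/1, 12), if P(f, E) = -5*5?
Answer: -2890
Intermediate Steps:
P(f, E) = -25
w(l, M) = -28 (w(l, M) = -3 - 25 = -28)
h(y, W) = -28 + y
102*h(8/(-6) + 1/1, 12) = 102*(-28 + (8/(-6) + 1/1)) = 102*(-28 + (8*(-⅙) + 1*1)) = 102*(-28 + (-4/3 + 1)) = 102*(-28 - ⅓) = 102*(-85/3) = -2890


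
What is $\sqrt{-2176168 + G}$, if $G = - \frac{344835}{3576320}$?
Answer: $\frac{7 i \sqrt{88754243761414}}{44704} \approx 1475.2 i$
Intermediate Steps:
$G = - \frac{68967}{715264}$ ($G = \left(-344835\right) \frac{1}{3576320} = - \frac{68967}{715264} \approx -0.096422$)
$\sqrt{-2176168 + G} = \sqrt{-2176168 - \frac{68967}{715264}} = \sqrt{- \frac{1556534697319}{715264}} = \frac{7 i \sqrt{88754243761414}}{44704}$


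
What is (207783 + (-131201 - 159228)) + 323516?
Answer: 240870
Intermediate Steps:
(207783 + (-131201 - 159228)) + 323516 = (207783 - 290429) + 323516 = -82646 + 323516 = 240870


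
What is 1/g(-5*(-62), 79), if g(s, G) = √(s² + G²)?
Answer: √102341/102341 ≈ 0.0031259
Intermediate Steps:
g(s, G) = √(G² + s²)
1/g(-5*(-62), 79) = 1/(√(79² + (-5*(-62))²)) = 1/(√(6241 + 310²)) = 1/(√(6241 + 96100)) = 1/(√102341) = √102341/102341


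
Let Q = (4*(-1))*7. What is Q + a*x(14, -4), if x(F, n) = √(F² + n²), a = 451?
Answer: -28 + 902*√53 ≈ 6538.7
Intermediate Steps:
Q = -28 (Q = -4*7 = -28)
Q + a*x(14, -4) = -28 + 451*√(14² + (-4)²) = -28 + 451*√(196 + 16) = -28 + 451*√212 = -28 + 451*(2*√53) = -28 + 902*√53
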